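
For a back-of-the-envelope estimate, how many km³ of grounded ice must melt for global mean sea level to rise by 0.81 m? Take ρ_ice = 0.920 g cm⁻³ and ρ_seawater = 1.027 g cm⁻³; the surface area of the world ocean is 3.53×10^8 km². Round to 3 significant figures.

≈ 3.19×10^5 km³

Required water volume = Δh × A = 0.81 m × 3.53×10^14 m² = 2.859×10^14 m³ = 2.859×10^5 km³.
Ice volume = water volume × ρ_w/ρ_ice = 2.859×10^5 × 1027/920 = 3.19×10^5 km³.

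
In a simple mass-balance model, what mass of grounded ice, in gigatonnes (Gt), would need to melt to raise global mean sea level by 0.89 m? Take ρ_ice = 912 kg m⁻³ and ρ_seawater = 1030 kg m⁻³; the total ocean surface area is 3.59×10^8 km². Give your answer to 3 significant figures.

≈ 3.29×10^5 Gt

Required water volume = Δh × A = 0.89 m × 3.59×10^14 m² = 3.195×10^14 m³.
ρ_w = 1030 kg m⁻³, so the mass of water = 3.195×10^14 m³ × 1030 kg m⁻³ = 3.291×10^17 kg = 3.29×10^5 Gt (and the same mass of ice, by conservation).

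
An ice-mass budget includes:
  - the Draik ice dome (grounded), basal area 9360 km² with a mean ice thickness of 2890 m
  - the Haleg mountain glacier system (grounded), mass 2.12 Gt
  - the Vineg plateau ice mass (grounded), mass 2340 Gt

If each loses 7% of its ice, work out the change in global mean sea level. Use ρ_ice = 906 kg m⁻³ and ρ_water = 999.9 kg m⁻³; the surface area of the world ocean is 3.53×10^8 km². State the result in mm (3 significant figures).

≈ 5.32 mm

Draik: ice volume = 9360 km² × 2890 m = 2.705×10^4 km³; 0.07 × 2.705×10^4 × (906/999.9) = 1716 km³ of water.
Haleg: 0.07 × 2.12 Gt = 1.484×10^11 kg; dividing by ρ_w = 999.9 kg m⁻³ gives 1.484×10^8 m³ of water.
Vineg: 0.07 × 2340 Gt = 1.638×10^14 kg; dividing by ρ_w = 999.9 kg m⁻³ gives 1.638×10^11 m³ of water.
Total added water ≈ 1.880×10^12 m³ over 3.53×10^14 m² → Δh = 5.32×10^-3 m = 5.32 mm.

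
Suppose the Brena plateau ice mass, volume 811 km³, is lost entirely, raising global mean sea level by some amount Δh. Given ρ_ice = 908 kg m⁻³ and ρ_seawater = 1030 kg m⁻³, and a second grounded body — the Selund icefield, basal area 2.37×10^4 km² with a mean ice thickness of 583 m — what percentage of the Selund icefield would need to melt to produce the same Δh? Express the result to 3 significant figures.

Equal sea-level rise means equal mass of meltwater, i.e. equal mass of ice lost.
Ice mass of Brena: 7.364×10^14 kg; ice mass of Selund: 1.255×10^16 kg.
Fraction required = 7.364×10^14 / 1.255×10^16 = 0.0587 → 5.87 %.

≈ 5.87 %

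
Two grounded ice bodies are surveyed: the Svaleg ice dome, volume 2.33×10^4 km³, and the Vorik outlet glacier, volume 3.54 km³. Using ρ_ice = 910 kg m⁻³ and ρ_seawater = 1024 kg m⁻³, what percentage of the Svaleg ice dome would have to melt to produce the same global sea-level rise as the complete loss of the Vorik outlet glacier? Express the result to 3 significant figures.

≈ 0.0152 %

Equal sea-level rise means equal mass of meltwater, i.e. equal mass of ice lost.
Ice mass of Vorik: 3.221×10^12 kg; ice mass of Svaleg: 2.120×10^16 kg.
Fraction required = 3.221×10^12 / 2.120×10^16 = 1.52×10^-4 → 0.0152 %.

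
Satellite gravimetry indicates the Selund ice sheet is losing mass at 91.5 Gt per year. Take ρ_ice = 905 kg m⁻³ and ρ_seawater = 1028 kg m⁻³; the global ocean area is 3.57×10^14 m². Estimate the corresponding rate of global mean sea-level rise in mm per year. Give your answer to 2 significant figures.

≈ 0.25 mm/yr

ρ_w = 1028 kg m⁻³. Annual water volume added = 91.5 Gt / ρ_w = 9.150×10^13 kg / 1028 kg m⁻³ = 8.901×10^10 m³.
Δh per year = 8.901×10^10 / 3.57×10^14 = 2.49×10^-4 m = 0.25 mm.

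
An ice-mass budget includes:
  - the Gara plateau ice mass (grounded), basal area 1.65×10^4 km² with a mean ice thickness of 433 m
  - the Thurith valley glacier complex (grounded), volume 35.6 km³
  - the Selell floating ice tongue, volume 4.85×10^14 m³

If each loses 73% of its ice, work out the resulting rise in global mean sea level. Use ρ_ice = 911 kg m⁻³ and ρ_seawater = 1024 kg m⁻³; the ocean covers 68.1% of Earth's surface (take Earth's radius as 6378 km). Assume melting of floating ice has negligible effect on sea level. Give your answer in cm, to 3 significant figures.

Gara: ice volume = 1.65×10^4 km² × 433 m = 7144 km³; 0.73 × 7144 × (911/1024) = 4640 km³ of water.
Thurith: 0.73 × 35.6 km³ × (911/1024) = 23.12 km³ of water.
The Selell floating ice tongue is floating and already displaces its own weight of water, so its melt adds essentially nothing to sea level.
Total added water ≈ 4.663×10^12 m³ over 3.48×10^14 m² → Δh = 0.0134 m = 1.34 cm.

≈ 1.34 cm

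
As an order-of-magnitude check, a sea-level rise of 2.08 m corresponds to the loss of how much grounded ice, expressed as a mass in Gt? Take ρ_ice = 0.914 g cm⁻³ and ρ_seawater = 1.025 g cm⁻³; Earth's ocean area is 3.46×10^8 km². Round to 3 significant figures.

Required water volume = Δh × A = 2.08 m × 3.46×10^14 m² = 7.197×10^14 m³.
ρ_w = 1.025 g cm⁻³ = 1025 kg m⁻³, so the mass of water = 7.197×10^14 m³ × 1025 kg m⁻³ = 7.377×10^17 kg = 7.38×10^5 Gt (and the same mass of ice, by conservation).

≈ 7.38×10^5 Gt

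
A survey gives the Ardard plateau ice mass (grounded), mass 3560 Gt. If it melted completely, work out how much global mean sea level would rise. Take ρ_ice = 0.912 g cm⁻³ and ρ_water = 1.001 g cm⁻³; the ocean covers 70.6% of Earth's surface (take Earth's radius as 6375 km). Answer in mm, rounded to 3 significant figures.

≈ 9.86 mm

Ardard: 3560 Gt = 3.560×10^15 kg; dividing by ρ_w = 1.001 g cm⁻³ = 1001 kg m⁻³ gives 3.556×10^12 m³ of water.
Spread over 3.61×10^14 m² of ocean, Δh = 3.556×10^12 / 3.61×10^14 = 9.86×10^-3 m = 9.86 mm.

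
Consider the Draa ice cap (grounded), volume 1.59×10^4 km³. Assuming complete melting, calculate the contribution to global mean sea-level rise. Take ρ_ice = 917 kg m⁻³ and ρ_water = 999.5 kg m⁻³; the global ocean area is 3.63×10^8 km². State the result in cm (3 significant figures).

≈ 4.02 cm

Draa: 1.59×10^4 km³ × (917/999.5) = 1.459×10^4 km³ of water.
Spread over 3.63×10^14 m² of ocean, Δh = 1.459×10^13 / 3.63×10^14 = 0.0402 m = 4.02 cm.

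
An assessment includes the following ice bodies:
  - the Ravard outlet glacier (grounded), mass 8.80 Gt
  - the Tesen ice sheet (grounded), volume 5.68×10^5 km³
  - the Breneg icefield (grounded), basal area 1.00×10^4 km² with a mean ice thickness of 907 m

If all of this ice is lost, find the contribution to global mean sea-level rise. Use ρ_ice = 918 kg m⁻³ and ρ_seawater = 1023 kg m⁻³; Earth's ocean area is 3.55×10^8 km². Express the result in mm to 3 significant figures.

Ravard: 8.80 Gt = 8.800×10^12 kg; dividing by ρ_w = 1023 kg m⁻³ gives 8.602×10^9 m³ of water.
Tesen: 5.68×10^5 km³ × (918/1023) = 5.097×10^5 km³ of water.
Breneg: ice volume = 1.00×10^4 km² × 907 m = 9070 km³; 9070 × (918/1023) = 8139 km³ of water.
Total added water ≈ 5.178×10^14 m³ over 3.55×10^14 m² → Δh = 1.46 m = 1460 mm.

≈ 1460 mm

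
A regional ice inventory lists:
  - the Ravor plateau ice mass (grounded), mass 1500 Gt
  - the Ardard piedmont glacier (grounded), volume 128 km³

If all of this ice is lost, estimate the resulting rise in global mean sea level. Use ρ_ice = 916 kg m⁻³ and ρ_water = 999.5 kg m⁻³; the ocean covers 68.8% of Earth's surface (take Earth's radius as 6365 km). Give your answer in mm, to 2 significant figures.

≈ 4.6 mm

Ravor: 1500 Gt = 1.500×10^15 kg; dividing by ρ_w = 999.5 kg m⁻³ gives 1.501×10^12 m³ of water.
Ardard: 128 km³ × (916/999.5) = 117.3 km³ of water.
Total added water ≈ 1.618×10^12 m³ over 3.50×10^14 m² → Δh = 4.62×10^-3 m = 4.6 mm.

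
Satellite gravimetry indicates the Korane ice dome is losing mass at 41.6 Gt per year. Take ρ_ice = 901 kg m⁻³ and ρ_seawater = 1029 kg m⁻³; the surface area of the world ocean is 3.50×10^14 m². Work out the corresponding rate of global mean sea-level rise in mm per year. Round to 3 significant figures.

≈ 0.116 mm/yr

ρ_w = 1029 kg m⁻³. Annual water volume added = 41.6 Gt / ρ_w = 4.160×10^13 kg / 1029 kg m⁻³ = 4.043×10^10 m³.
Δh per year = 4.043×10^10 / 3.50×10^14 = 1.16×10^-4 m = 0.116 mm.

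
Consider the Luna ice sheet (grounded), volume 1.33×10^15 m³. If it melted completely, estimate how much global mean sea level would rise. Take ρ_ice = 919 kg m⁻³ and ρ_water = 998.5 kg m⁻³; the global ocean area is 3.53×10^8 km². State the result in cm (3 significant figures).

Luna: 1.33×10^15 m³ × (919/998.5) = 1.224×10^15 m³ of water.
Spread over 3.53×10^14 m² of ocean, Δh = 1.224×10^15 / 3.53×10^14 = 3.47 m = 347 cm.

≈ 347 cm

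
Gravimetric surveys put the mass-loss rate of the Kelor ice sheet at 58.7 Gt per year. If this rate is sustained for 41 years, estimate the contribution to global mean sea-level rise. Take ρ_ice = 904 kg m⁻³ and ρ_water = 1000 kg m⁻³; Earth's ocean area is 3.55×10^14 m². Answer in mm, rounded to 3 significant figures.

Total mass lost = 58.7 Gt/yr × 41 yr = 2407 Gt = 2.407×10^15 kg.
ρ_w = 1000 kg m⁻³, so water volume = 2.407×10^15 / 1000 = 2.407×10^12 m³.
Δh = 2.407×10^12 / 3.55×10^14 = 6.78×10^-3 m = 6.78 mm.

≈ 6.78 mm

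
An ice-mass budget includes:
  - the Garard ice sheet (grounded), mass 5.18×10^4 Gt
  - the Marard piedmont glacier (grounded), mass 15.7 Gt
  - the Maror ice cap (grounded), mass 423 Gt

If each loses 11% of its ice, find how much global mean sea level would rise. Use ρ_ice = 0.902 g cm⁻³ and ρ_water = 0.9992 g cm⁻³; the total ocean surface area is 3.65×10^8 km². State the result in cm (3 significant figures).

≈ 1.58 cm

Garard: 0.11 × 5.18×10^4 Gt = 5.698×10^15 kg; dividing by ρ_w = 0.9992 g cm⁻³ = 999.2 kg m⁻³ gives 5.703×10^12 m³ of water.
Marard: 0.11 × 15.7 Gt = 1.727×10^12 kg; dividing by ρ_w = 999.2 kg m⁻³ gives 1.728×10^9 m³ of water.
Maror: 0.11 × 423 Gt = 4.653×10^13 kg; dividing by ρ_w = 999.2 kg m⁻³ gives 4.657×10^10 m³ of water.
Total added water ≈ 5.751×10^12 m³ over 3.65×10^14 m² → Δh = 0.0158 m = 1.58 cm.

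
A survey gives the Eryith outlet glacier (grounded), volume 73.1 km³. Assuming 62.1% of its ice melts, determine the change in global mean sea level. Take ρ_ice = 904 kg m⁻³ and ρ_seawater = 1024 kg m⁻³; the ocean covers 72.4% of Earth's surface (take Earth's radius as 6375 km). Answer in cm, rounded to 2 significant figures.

≈ 0.011 cm

Eryith: 0.621 × 73.1 km³ × (904/1024) = 40.08 km³ of water.
Spread over 3.70×10^14 m² of ocean, Δh = 4.008×10^10 / 3.70×10^14 = 1.08×10^-4 m = 0.011 cm.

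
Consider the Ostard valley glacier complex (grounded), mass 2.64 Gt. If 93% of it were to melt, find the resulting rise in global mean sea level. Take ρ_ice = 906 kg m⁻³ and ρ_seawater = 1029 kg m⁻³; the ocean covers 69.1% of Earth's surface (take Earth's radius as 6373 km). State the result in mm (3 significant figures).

≈ 6.77×10^-3 mm

Ostard: 0.93 × 2.64 Gt = 2.455×10^12 kg; dividing by ρ_w = 1029 kg m⁻³ gives 2.386×10^9 m³ of water.
Spread over 3.53×10^14 m² of ocean, Δh = 2.386×10^9 / 3.53×10^14 = 6.77×10^-6 m = 6.77×10^-3 mm.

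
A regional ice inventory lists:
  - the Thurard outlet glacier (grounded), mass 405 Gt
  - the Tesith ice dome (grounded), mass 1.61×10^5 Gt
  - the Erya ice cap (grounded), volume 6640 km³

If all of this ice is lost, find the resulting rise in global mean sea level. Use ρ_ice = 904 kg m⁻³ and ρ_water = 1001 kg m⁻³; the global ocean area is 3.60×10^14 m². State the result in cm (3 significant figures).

Thurard: 405 Gt = 4.050×10^14 kg; dividing by ρ_w = 1001 kg m⁻³ gives 4.046×10^11 m³ of water.
Tesith: 1.61×10^5 Gt = 1.610×10^17 kg; dividing by ρ_w = 1001 kg m⁻³ gives 1.608×10^14 m³ of water.
Erya: 6640 km³ × (904/1001) = 5997 km³ of water.
Total added water ≈ 1.672×10^14 m³ over 3.60×10^14 m² → Δh = 0.465 m = 46.5 cm.

≈ 46.5 cm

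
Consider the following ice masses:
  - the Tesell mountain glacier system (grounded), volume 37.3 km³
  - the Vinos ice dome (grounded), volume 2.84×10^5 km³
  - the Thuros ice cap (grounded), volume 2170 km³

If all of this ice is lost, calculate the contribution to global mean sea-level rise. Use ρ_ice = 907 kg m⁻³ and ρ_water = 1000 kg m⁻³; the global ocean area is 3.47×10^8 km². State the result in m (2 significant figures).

Tesell: 37.3 km³ × (907/1000) = 33.83 km³ of water.
Vinos: 2.84×10^5 km³ × (907/1000) = 2.576×10^5 km³ of water.
Thuros: 2170 km³ × (907/1000) = 1968 km³ of water.
Total added water ≈ 2.596×10^14 m³ over 3.47×10^14 m² → Δh = 0.748 m.

≈ 0.75 m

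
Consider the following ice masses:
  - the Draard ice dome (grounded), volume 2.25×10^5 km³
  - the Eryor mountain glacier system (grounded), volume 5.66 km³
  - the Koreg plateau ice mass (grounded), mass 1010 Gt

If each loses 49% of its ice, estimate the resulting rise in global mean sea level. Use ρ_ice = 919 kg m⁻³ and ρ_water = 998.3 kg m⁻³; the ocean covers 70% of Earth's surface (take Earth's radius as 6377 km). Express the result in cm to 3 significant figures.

Draard: 0.49 × 2.25×10^5 km³ × (919/998.3) = 1.015×10^5 km³ of water.
Eryor: 0.49 × 5.66 km³ × (919/998.3) = 2.553 km³ of water.
Koreg: 0.49 × 1010 Gt = 4.949×10^14 kg; dividing by ρ_w = 998.3 kg m⁻³ gives 4.957×10^11 m³ of water.
Total added water ≈ 1.020×10^14 m³ over 3.58×10^14 m² → Δh = 0.285 m = 28.5 cm.

≈ 28.5 cm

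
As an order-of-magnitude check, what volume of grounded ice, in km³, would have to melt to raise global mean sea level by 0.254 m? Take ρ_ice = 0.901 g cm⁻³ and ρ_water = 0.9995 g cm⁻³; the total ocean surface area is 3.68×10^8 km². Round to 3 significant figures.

Required water volume = Δh × A = 0.254 m × 3.68×10^14 m² = 9.347×10^13 m³ = 9.347×10^4 km³.
Ice volume = water volume × ρ_w/ρ_ice = 9.347×10^4 × 999.5/901 = 1.04×10^5 km³.

≈ 1.04×10^5 km³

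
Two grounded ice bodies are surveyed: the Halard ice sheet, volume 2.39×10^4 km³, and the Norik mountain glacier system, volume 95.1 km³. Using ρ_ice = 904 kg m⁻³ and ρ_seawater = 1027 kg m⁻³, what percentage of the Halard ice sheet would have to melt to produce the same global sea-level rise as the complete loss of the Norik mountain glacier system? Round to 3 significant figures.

≈ 0.398 %

Equal sea-level rise means equal mass of meltwater, i.e. equal mass of ice lost.
Ice mass of Norik: 8.597×10^13 kg; ice mass of Halard: 2.161×10^16 kg.
Fraction required = 8.597×10^13 / 2.161×10^16 = 3.98×10^-3 → 0.398 %.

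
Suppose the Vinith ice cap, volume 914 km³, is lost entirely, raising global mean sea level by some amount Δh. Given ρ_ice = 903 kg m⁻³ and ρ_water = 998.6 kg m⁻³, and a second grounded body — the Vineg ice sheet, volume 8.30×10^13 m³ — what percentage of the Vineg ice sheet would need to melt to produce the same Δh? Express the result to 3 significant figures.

≈ 1.10 %

Equal sea-level rise means equal mass of meltwater, i.e. equal mass of ice lost.
Ice mass of Vinith: 8.253×10^14 kg; ice mass of Vineg: 7.495×10^16 kg.
Fraction required = 8.253×10^14 / 7.495×10^16 = 0.0110 → 1.10 %.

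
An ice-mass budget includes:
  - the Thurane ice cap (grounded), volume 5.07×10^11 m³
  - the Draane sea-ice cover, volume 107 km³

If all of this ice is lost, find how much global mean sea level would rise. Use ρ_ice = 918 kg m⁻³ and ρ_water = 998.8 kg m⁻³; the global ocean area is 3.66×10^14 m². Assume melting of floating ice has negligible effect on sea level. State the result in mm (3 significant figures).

Thurane: 5.07×10^11 m³ × (918/998.8) = 4.660×10^11 m³ of water.
The Draane sea-ice cover is floating and already displaces its own weight of water, so its melt adds essentially nothing to sea level.
Total added water ≈ 4.660×10^11 m³ over 3.66×10^14 m² → Δh = 1.27×10^-3 m = 1.27 mm.

≈ 1.27 mm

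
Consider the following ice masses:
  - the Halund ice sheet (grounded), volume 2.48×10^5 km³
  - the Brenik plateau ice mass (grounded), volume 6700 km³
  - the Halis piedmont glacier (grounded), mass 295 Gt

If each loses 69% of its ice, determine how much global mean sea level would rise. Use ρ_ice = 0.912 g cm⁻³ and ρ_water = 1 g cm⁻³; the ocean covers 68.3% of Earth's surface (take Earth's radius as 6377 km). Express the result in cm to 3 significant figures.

Halund: 0.69 × 2.48×10^5 km³ × (912/1000) = 1.561×10^5 km³ of water.
Brenik: 0.69 × 6700 km³ × (912/1000) = 4216 km³ of water.
Halis: 0.69 × 295 Gt = 2.035×10^14 kg; dividing by ρ_w = 1 g cm⁻³ = 1000 kg m⁻³ gives 2.035×10^11 m³ of water.
Total added water ≈ 1.605×10^14 m³ over 3.49×10^14 m² → Δh = 0.460 m = 46.0 cm.

≈ 46.0 cm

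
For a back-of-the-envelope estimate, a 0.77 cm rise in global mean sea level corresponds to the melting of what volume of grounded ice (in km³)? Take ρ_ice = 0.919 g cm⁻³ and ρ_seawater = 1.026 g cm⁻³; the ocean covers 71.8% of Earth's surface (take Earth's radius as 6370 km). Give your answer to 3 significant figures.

≈ 3150 km³

Required water volume = Δh × A = 0.0077 m × 3.66×10^14 m² = 2.819×10^12 m³ = 2819 km³.
Ice volume = water volume × ρ_w/ρ_ice = 2819 × 1026/919 = 3150 km³.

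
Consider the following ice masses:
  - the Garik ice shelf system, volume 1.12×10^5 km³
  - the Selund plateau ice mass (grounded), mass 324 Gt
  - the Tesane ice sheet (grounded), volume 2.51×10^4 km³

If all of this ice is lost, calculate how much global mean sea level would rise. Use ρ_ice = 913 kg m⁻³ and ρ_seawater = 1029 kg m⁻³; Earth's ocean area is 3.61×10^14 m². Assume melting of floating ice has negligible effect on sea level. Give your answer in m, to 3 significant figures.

≈ 0.0626 m

The Garik ice shelf system is floating and already displaces its own weight of water, so its melt adds essentially nothing to sea level.
Selund: 324 Gt = 3.240×10^14 kg; dividing by ρ_w = 1029 kg m⁻³ gives 3.149×10^11 m³ of water.
Tesane: 2.51×10^4 km³ × (913/1029) = 2.227×10^4 km³ of water.
Total added water ≈ 2.259×10^13 m³ over 3.61×10^14 m² → Δh = 0.0626 m.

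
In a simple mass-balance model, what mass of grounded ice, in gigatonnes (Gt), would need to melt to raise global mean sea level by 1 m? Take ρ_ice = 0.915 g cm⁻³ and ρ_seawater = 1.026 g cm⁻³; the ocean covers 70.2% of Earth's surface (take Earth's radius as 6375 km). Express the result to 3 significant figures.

≈ 3.68×10^5 Gt

Required water volume = Δh × A = 1 m × 3.59×10^14 m² = 3.585×10^14 m³.
ρ_w = 1.026 g cm⁻³ = 1026 kg m⁻³, so the mass of water = 3.585×10^14 m³ × 1026 kg m⁻³ = 3.678×10^17 kg = 3.68×10^5 Gt (and the same mass of ice, by conservation).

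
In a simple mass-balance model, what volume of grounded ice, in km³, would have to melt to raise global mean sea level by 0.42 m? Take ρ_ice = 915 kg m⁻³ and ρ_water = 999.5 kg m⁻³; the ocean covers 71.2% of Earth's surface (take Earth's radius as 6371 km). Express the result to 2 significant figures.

Required water volume = Δh × A = 0.42 m × 3.63×10^14 m² = 1.525×10^14 m³ = 1.525×10^5 km³.
Ice volume = water volume × ρ_w/ρ_ice = 1.525×10^5 × 999.5/915 = 1.7×10^5 km³.

≈ 1.7×10^5 km³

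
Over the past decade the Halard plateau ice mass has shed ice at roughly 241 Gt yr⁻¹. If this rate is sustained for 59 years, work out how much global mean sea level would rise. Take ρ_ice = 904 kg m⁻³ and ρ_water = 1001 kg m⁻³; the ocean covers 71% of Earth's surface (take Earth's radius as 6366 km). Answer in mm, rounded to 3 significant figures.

Total mass lost = 241 Gt/yr × 59 yr = 1.422×10^4 Gt = 1.422×10^16 kg.
ρ_w = 1001 kg m⁻³, so water volume = 1.422×10^16 / 1001 = 1.420×10^13 m³.
Δh = 1.420×10^13 / 3.62×10^14 = 0.0393 m = 39.3 mm.

≈ 39.3 mm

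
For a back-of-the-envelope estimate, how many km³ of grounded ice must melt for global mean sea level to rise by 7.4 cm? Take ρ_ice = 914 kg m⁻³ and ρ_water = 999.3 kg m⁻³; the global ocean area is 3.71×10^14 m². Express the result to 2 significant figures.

Required water volume = Δh × A = 0.074 m × 3.71×10^14 m² = 2.745×10^13 m³ = 2.745×10^4 km³.
Ice volume = water volume × ρ_w/ρ_ice = 2.745×10^4 × 999.3/914 = 3.0×10^4 km³.

≈ 3.0×10^4 km³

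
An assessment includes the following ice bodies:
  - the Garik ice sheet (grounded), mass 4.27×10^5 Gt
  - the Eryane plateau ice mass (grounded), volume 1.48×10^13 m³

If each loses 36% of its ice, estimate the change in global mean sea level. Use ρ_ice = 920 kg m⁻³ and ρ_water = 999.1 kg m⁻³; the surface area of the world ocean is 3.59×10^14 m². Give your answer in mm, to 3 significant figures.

≈ 442 mm

Garik: 0.36 × 4.27×10^5 Gt = 1.537×10^17 kg; dividing by ρ_w = 999.1 kg m⁻³ gives 1.539×10^14 m³ of water.
Eryane: 0.36 × 1.48×10^13 m³ × (920/999.1) = 4.906×10^12 m³ of water.
Total added water ≈ 1.588×10^14 m³ over 3.59×10^14 m² → Δh = 0.442 m = 442 mm.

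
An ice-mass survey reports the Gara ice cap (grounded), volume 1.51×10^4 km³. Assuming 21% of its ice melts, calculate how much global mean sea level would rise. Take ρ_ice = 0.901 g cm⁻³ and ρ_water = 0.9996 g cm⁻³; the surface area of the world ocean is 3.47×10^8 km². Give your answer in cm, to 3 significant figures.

Gara: 0.21 × 1.51×10^4 km³ × (901/999.6) = 2858 km³ of water.
Spread over 3.47×10^14 m² of ocean, Δh = 2.858×10^12 / 3.47×10^14 = 8.24×10^-3 m = 0.824 cm.

≈ 0.824 cm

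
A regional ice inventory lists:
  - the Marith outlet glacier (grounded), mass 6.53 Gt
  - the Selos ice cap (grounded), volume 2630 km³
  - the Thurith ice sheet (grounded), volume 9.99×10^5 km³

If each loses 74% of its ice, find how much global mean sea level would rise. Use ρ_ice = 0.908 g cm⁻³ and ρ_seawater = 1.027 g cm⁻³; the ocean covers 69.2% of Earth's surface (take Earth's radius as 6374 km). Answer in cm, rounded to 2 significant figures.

≈ 190 cm

Marith: 0.74 × 6.53 Gt = 4.832×10^12 kg; dividing by ρ_w = 1.027 g cm⁻³ = 1027 kg m⁻³ gives 4.705×10^9 m³ of water.
Selos: 0.74 × 2630 km³ × (908/1027) = 1721 km³ of water.
Thurith: 0.74 × 9.99×10^5 km³ × (908/1027) = 6.536×10^5 km³ of water.
Total added water ≈ 6.553×10^14 m³ over 3.53×10^14 m² → Δh = 1.85 m = 190 cm.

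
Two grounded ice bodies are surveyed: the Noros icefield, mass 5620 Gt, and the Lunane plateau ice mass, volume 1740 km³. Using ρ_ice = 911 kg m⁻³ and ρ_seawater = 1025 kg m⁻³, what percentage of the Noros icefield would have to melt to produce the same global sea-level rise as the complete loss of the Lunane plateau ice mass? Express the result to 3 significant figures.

Equal sea-level rise means equal mass of meltwater, i.e. equal mass of ice lost.
Ice mass of Lunane: 1.585×10^15 kg; ice mass of Noros: 5.620×10^15 kg.
Fraction required = 1.585×10^15 / 5.620×10^15 = 0.282 → 28.2 %.

≈ 28.2 %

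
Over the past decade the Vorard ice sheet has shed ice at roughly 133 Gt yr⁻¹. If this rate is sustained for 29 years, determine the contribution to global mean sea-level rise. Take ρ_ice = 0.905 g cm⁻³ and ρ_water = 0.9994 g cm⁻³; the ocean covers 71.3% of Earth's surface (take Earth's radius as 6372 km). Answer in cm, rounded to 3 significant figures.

≈ 1.06 cm

Total mass lost = 133 Gt/yr × 29 yr = 3857 Gt = 3.857×10^15 kg.
ρ_w = 0.9994 g cm⁻³ = 999.4 kg m⁻³, so water volume = 3.857×10^15 / 999.4 = 3.859×10^12 m³.
Δh = 3.859×10^12 / 3.64×10^14 = 0.0106 m = 1.06 cm.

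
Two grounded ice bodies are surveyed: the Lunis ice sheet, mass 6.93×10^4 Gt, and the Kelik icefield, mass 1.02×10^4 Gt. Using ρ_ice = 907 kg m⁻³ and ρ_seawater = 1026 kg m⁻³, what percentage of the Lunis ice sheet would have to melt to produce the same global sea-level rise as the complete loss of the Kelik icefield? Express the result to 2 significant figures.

Equal sea-level rise means equal mass of meltwater, i.e. equal mass of ice lost.
Ice mass of Kelik: 1.020×10^16 kg; ice mass of Lunis: 6.930×10^16 kg.
Fraction required = 1.020×10^16 / 6.930×10^16 = 0.147 → 15 %.

≈ 15 %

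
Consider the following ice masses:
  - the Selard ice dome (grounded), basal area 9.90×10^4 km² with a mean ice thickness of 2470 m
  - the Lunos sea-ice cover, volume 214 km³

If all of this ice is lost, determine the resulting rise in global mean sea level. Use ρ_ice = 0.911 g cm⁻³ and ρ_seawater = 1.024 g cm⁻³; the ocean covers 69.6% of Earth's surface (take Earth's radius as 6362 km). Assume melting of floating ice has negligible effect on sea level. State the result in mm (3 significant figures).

≈ 615 mm

Selard: ice volume = 9.90×10^4 km² × 2470 m = 2.445×10^5 km³; 2.445×10^5 × (911/1024) = 2.175×10^5 km³ of water.
The Lunos sea-ice cover is floating and already displaces its own weight of water, so its melt adds essentially nothing to sea level.
Total added water ≈ 2.175×10^14 m³ over 3.54×10^14 m² → Δh = 0.615 m = 615 mm.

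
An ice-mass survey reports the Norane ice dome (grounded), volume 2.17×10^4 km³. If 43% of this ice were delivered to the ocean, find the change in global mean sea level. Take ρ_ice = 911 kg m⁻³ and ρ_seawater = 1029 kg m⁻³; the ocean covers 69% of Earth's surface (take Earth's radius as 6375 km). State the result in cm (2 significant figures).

Norane: 0.43 × 2.17×10^4 km³ × (911/1029) = 8261 km³ of water.
Spread over 3.52×10^14 m² of ocean, Δh = 8.261×10^12 / 3.52×10^14 = 0.0234 m = 2.3 cm.

≈ 2.3 cm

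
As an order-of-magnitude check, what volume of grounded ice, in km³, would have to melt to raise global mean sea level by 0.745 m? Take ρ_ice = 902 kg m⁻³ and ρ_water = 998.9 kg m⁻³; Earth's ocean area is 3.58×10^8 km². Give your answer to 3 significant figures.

≈ 2.95×10^5 km³

Required water volume = Δh × A = 0.745 m × 3.58×10^14 m² = 2.667×10^14 m³ = 2.667×10^5 km³.
Ice volume = water volume × ρ_w/ρ_ice = 2.667×10^5 × 998.9/902 = 2.95×10^5 km³.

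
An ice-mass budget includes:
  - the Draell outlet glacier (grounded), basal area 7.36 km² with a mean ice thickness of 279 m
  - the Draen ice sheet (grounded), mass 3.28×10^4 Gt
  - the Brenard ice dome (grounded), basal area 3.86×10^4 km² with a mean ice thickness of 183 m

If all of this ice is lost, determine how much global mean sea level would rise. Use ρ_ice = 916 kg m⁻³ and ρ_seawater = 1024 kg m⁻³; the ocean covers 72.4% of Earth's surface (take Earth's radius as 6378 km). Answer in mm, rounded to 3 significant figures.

Draell: ice volume = 7.36 km² × 279 m = 2.053 km³; 2.053 × (916/1024) = 1.837 km³ of water.
Draen: 3.28×10^4 Gt = 3.280×10^16 kg; dividing by ρ_w = 1024 kg m⁻³ gives 3.203×10^13 m³ of water.
Brenard: ice volume = 3.86×10^4 km² × 183 m = 7064 km³; 7064 × (916/1024) = 6319 km³ of water.
Total added water ≈ 3.835×10^13 m³ over 3.70×10^14 m² → Δh = 0.104 m = 104 mm.

≈ 104 mm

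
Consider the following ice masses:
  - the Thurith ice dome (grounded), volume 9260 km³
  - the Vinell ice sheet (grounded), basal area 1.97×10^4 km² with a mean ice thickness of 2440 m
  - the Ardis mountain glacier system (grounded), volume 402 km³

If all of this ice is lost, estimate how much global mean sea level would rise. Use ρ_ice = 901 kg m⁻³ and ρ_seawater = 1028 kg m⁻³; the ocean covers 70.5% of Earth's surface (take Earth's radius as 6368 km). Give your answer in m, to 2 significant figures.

≈ 0.14 m

Thurith: 9260 km³ × (901/1028) = 8116 km³ of water.
Vinell: ice volume = 1.97×10^4 km² × 2440 m = 4.807×10^4 km³; 4.807×10^4 × (901/1028) = 4.213×10^4 km³ of water.
Ardis: 402 km³ × (901/1028) = 352.3 km³ of water.
Total added water ≈ 5.060×10^13 m³ over 3.59×10^14 m² → Δh = 0.141 m.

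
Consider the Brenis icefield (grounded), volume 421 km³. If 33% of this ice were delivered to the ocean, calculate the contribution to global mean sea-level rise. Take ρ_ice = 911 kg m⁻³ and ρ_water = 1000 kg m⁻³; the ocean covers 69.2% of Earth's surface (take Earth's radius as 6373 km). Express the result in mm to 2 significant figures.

≈ 0.36 mm

Brenis: 0.33 × 421 km³ × (911/1000) = 126.6 km³ of water.
Spread over 3.53×10^14 m² of ocean, Δh = 1.266×10^11 / 3.53×10^14 = 3.58×10^-4 m = 0.36 mm.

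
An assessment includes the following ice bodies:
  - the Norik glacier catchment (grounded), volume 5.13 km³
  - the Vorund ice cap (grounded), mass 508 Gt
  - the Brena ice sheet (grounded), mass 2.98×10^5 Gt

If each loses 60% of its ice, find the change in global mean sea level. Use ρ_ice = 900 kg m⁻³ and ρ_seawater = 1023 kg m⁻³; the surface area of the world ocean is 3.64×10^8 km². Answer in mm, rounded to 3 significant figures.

Norik: 0.6 × 5.13 km³ × (900/1023) = 2.708 km³ of water.
Vorund: 0.6 × 508 Gt = 3.048×10^14 kg; dividing by ρ_w = 1023 kg m⁻³ gives 2.979×10^11 m³ of water.
Brena: 0.6 × 2.98×10^5 Gt = 1.788×10^17 kg; dividing by ρ_w = 1023 kg m⁻³ gives 1.748×10^14 m³ of water.
Total added water ≈ 1.751×10^14 m³ over 3.64×10^14 m² → Δh = 0.481 m = 481 mm.

≈ 481 mm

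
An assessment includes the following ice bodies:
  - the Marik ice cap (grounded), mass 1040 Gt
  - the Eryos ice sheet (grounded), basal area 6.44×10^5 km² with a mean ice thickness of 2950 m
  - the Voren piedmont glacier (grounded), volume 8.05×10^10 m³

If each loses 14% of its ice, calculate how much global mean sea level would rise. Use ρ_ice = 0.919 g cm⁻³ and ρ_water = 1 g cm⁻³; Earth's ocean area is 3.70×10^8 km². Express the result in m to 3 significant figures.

Marik: 0.14 × 1040 Gt = 1.456×10^14 kg; dividing by ρ_w = 1 g cm⁻³ = 1000 kg m⁻³ gives 1.456×10^11 m³ of water.
Eryos: ice volume = 6.44×10^5 km² × 2950 m = 1.900×10^6 km³; 0.14 × 1.900×10^6 × (919/1000) = 2.444×10^5 km³ of water.
Voren: 0.14 × 8.05×10^10 m³ × (919/1000) = 1.036×10^10 m³ of water.
Total added water ≈ 2.446×10^14 m³ over 3.70×10^14 m² → Δh = 0.661 m.

≈ 0.661 m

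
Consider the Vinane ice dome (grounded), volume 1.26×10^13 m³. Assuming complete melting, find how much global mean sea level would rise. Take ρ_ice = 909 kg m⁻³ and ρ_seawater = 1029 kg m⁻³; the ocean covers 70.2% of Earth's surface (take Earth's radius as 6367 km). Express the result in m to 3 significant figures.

≈ 0.0311 m

Vinane: 1.26×10^13 m³ × (909/1029) = 1.113×10^13 m³ of water.
Spread over 3.58×10^14 m² of ocean, Δh = 1.113×10^13 / 3.58×10^14 = 0.0311 m.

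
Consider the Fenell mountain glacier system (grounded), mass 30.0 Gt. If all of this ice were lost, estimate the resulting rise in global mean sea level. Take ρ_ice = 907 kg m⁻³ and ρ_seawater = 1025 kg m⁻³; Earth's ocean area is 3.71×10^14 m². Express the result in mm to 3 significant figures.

Fenell: 30.0 Gt = 3.000×10^13 kg; dividing by ρ_w = 1025 kg m⁻³ gives 2.927×10^10 m³ of water.
Spread over 3.71×10^14 m² of ocean, Δh = 2.927×10^10 / 3.71×10^14 = 7.89×10^-5 m = 0.0789 mm.

≈ 0.0789 mm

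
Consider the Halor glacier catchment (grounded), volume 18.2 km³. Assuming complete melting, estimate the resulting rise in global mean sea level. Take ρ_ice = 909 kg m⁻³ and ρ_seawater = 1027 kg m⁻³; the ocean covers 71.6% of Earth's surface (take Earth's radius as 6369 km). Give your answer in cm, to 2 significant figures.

≈ 4.4×10^-3 cm

Halor: 18.2 km³ × (909/1027) = 16.11 km³ of water.
Spread over 3.65×10^14 m² of ocean, Δh = 1.611×10^10 / 3.65×10^14 = 4.41×10^-5 m = 4.4×10^-3 cm.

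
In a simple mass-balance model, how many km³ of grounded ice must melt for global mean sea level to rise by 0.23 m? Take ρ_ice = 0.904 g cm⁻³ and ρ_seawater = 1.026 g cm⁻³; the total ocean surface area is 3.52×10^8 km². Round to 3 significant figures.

Required water volume = Δh × A = 0.23 m × 3.52×10^14 m² = 8.096×10^13 m³ = 8.096×10^4 km³.
Ice volume = water volume × ρ_w/ρ_ice = 8.096×10^4 × 1026/904 = 9.19×10^4 km³.

≈ 9.19×10^4 km³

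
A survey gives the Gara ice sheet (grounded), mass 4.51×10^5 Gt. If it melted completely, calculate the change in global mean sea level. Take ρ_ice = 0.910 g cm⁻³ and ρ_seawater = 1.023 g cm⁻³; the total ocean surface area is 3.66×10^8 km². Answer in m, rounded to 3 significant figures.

Gara: 4.51×10^5 Gt = 4.510×10^17 kg; dividing by ρ_w = 1.023 g cm⁻³ = 1023 kg m⁻³ gives 4.409×10^14 m³ of water.
Spread over 3.66×10^14 m² of ocean, Δh = 4.409×10^14 / 3.66×10^14 = 1.20 m.

≈ 1.20 m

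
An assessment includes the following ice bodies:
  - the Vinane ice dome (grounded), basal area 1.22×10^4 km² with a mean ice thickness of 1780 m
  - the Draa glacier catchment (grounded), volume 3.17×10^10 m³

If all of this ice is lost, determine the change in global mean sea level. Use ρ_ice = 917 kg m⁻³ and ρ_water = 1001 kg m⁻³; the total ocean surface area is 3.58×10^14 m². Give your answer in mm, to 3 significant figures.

Vinane: ice volume = 1.22×10^4 km² × 1780 m = 2.172×10^4 km³; 2.172×10^4 × (917/1001) = 1.989×10^4 km³ of water.
Draa: 3.17×10^10 m³ × (917/1001) = 2.904×10^10 m³ of water.
Total added water ≈ 1.992×10^13 m³ over 3.58×10^14 m² → Δh = 0.0557 m = 55.7 mm.

≈ 55.7 mm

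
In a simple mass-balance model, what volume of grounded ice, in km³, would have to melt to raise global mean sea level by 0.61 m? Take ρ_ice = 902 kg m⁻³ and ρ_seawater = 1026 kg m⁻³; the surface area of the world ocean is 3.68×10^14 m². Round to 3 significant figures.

≈ 2.55×10^5 km³

Required water volume = Δh × A = 0.61 m × 3.68×10^14 m² = 2.245×10^14 m³ = 2.245×10^5 km³.
Ice volume = water volume × ρ_w/ρ_ice = 2.245×10^5 × 1026/902 = 2.55×10^5 km³.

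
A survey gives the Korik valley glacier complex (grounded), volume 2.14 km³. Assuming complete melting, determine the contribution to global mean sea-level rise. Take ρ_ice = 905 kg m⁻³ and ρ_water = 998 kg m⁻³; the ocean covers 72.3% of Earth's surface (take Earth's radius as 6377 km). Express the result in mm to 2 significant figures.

Korik: 2.14 km³ × (905/998) = 1.941 km³ of water.
Spread over 3.69×10^14 m² of ocean, Δh = 1.941×10^9 / 3.69×10^14 = 5.25×10^-6 m = 5.3×10^-3 mm.

≈ 5.3×10^-3 mm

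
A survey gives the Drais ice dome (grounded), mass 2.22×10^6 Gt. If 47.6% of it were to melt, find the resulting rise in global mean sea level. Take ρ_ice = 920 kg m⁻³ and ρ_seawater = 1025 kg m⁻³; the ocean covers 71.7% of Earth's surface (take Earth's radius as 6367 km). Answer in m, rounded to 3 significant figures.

Drais: 0.476 × 2.22×10^6 Gt = 1.057×10^18 kg; dividing by ρ_w = 1025 kg m⁻³ gives 1.031×10^15 m³ of water.
Spread over 3.65×10^14 m² of ocean, Δh = 1.031×10^15 / 3.65×10^14 = 2.82 m.

≈ 2.82 m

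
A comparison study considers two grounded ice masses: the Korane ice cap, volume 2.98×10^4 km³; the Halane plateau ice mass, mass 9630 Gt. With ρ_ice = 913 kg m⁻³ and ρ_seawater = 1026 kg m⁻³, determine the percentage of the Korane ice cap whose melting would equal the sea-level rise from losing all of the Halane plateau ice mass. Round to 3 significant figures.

≈ 35.4 %

Equal sea-level rise means equal mass of meltwater, i.e. equal mass of ice lost.
Ice mass of Halane: 9.630×10^15 kg; ice mass of Korane: 2.721×10^16 kg.
Fraction required = 9.630×10^15 / 2.721×10^16 = 0.354 → 35.4 %.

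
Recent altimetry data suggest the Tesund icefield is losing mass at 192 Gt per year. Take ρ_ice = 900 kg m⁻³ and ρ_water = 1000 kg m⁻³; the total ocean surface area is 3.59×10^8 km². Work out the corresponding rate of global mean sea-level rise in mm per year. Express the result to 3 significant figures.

≈ 0.535 mm/yr

ρ_w = 1000 kg m⁻³. Annual water volume added = 192 Gt / ρ_w = 1.920×10^14 kg / 1000 kg m⁻³ = 1.920×10^11 m³.
Δh per year = 1.920×10^11 / 3.59×10^14 = 5.35×10^-4 m = 0.535 mm.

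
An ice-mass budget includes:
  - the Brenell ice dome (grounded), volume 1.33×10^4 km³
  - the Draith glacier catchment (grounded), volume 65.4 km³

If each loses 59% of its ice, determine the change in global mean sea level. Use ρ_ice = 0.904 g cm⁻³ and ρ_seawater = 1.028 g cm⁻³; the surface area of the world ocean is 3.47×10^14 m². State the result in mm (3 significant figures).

≈ 20.0 mm

Brenell: 0.59 × 1.33×10^4 km³ × (904/1028) = 6900 km³ of water.
Draith: 0.59 × 65.4 km³ × (904/1028) = 33.93 km³ of water.
Total added water ≈ 6.934×10^12 m³ over 3.47×10^14 m² → Δh = 0.0200 m = 20.0 mm.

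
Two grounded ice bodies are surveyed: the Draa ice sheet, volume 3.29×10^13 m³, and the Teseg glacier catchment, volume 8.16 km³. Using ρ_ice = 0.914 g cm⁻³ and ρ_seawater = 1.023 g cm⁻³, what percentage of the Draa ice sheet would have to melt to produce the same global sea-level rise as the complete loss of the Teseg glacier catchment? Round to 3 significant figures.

≈ 0.0248 %

Equal sea-level rise means equal mass of meltwater, i.e. equal mass of ice lost.
Ice mass of Teseg: 7.458×10^12 kg; ice mass of Draa: 3.007×10^16 kg.
Fraction required = 7.458×10^12 / 3.007×10^16 = 2.48×10^-4 → 0.0248 %.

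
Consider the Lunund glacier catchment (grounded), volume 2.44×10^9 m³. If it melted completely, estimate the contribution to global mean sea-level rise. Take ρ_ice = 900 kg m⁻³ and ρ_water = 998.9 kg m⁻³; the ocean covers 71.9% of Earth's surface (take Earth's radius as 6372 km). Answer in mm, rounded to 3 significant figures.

≈ 5.99×10^-3 mm

Lunund: 2.44×10^9 m³ × (900/998.9) = 2.198×10^9 m³ of water.
Spread over 3.67×10^14 m² of ocean, Δh = 2.198×10^9 / 3.67×10^14 = 5.99×10^-6 m = 5.99×10^-3 mm.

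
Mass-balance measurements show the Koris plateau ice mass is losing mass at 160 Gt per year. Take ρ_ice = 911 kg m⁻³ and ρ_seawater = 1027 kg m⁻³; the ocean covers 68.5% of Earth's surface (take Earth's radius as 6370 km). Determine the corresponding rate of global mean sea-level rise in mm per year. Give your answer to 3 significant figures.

ρ_w = 1027 kg m⁻³. Annual water volume added = 160 Gt / ρ_w = 1.600×10^14 kg / 1027 kg m⁻³ = 1.558×10^11 m³.
Δh per year = 1.558×10^11 / 3.49×10^14 = 4.46×10^-4 m = 0.446 mm.

≈ 0.446 mm/yr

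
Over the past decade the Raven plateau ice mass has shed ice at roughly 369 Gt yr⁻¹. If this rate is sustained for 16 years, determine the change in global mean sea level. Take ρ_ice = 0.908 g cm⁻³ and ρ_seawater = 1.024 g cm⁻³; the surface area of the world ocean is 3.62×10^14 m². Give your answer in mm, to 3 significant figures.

Total mass lost = 369 Gt/yr × 16 yr = 5904 Gt = 5.904×10^15 kg.
ρ_w = 1.024 g cm⁻³ = 1024 kg m⁻³, so water volume = 5.904×10^15 / 1024 = 5.766×10^12 m³.
Δh = 5.766×10^12 / 3.62×10^14 = 0.0159 m = 15.9 mm.

≈ 15.9 mm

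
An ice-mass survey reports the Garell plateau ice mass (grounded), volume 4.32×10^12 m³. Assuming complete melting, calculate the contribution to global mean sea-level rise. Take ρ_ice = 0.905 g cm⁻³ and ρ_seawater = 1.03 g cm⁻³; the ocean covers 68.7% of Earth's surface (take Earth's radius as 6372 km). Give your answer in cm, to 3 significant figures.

Garell: 4.32×10^12 m³ × (905/1030) = 3.796×10^12 m³ of water.
Spread over 3.51×10^14 m² of ocean, Δh = 3.796×10^12 / 3.51×10^14 = 0.0108 m = 1.08 cm.

≈ 1.08 cm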